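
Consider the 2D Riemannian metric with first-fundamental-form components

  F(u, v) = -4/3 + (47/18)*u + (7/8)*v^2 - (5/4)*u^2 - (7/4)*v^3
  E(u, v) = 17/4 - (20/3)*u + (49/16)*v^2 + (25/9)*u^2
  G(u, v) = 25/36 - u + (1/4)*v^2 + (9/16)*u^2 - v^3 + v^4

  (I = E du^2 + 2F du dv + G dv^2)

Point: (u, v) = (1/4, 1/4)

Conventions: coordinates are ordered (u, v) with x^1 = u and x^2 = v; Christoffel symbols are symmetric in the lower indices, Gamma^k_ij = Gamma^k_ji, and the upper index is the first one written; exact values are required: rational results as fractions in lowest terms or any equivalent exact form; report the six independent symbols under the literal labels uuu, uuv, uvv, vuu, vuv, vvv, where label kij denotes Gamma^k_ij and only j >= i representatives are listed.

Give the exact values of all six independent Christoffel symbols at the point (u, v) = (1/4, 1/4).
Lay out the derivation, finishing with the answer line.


E = 6793/2304, F = -1685/2304, G = 557/1152 at the point
E_u = -95/18, E_v = 49/32, F_u = 143/72, F_v = 7/64, G_u = -23/32, G_v = 0
EG - F^2 = 525353/589824;  g^inv = (589824/525353) * [[557/1152, 1685/2304], [1685/2304, 6793/2304]]
first-kind symbols [ij,l] = (1/2)(d_i g_jl + d_j g_il - d_l g_ij): [uu,u] = E_u/2 = -95/36, [uu,v] = F_u - E_v/2 = 703/576, [uv,u] = E_v/2 = 49/64, [uv,v] = G_u/2 = -23/64, [vv,u] = F_v - G_u/2 = 15/32, [vv,v] = G_v/2 = 0
Gamma^u_ij = (G*[ij,u] - F*[ij,v])/(EG - F^2), Gamma^v_ij = (E*[ij,v] - F*[ij,u])/(EG - F^2)

Answer: Gamma_uuu = -226100/525353, Gamma_uuv = 63324/525353, Gamma_uvv = 133680/525353, Gamma_vuu = 984124/525353, Gamma_vuv = -294696/525353, Gamma_vvv = 202200/525353


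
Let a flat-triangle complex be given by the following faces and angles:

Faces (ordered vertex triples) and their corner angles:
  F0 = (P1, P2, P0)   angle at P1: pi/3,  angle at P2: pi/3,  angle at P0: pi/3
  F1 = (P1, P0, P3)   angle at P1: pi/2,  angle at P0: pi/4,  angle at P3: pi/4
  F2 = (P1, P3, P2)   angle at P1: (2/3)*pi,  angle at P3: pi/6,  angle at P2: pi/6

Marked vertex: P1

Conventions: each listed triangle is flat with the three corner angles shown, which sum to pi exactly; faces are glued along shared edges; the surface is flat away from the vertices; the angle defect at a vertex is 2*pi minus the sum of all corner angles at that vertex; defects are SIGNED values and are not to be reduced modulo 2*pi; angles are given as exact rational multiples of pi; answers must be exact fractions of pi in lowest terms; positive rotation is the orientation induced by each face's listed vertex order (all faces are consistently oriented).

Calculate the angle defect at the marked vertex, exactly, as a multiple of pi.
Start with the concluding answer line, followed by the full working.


Answer: defect(P1) = pi/2

Sum of corner angles at P1: (3/2)*pi
defect = 2*pi - (3/2)*pi


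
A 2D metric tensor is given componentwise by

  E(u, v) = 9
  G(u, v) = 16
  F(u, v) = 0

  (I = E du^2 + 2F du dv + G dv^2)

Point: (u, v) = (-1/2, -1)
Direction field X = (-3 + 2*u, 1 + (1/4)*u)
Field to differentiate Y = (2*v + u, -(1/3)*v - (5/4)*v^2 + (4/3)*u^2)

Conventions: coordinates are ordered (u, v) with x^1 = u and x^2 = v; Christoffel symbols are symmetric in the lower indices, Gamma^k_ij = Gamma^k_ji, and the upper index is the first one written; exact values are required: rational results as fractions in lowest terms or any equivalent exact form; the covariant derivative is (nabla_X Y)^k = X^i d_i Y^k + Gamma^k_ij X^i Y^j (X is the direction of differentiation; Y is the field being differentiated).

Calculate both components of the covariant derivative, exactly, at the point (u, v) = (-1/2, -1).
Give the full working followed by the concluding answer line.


E = 9, F = 0, G = 16 at the point
E_u = 0, E_v = 0, F_u = 0, F_v = 0, G_u = 0, G_v = 0
EG - F^2 = 144;  g^inv = (1/144) * [[16, 0], [0, 9]]
first-kind symbols [ij,l] = (1/2)(d_i g_jl + d_j g_il - d_l g_ij): [uu,u] = E_u/2 = 0, [uu,v] = F_u - E_v/2 = 0, [uv,u] = E_v/2 = 0, [uv,v] = G_u/2 = 0, [vv,u] = F_v - G_u/2 = 0, [vv,v] = G_v/2 = 0
Gamma^u_ij = (G*[ij,u] - F*[ij,v])/(EG - F^2), Gamma^v_ij = (E*[ij,v] - F*[ij,u])/(EG - F^2)
Gamma_uuu = 0, Gamma_uuv = 0, Gamma_uvv = 0, Gamma_vuu = 0, Gamma_vuv = 0, Gamma_vvv = 0
X = (-4, 7/8), Y = (-5/2, -7/12) at the point

Answer: (nabla_X Y)^u = -9/4, (nabla_X Y)^v = 347/48


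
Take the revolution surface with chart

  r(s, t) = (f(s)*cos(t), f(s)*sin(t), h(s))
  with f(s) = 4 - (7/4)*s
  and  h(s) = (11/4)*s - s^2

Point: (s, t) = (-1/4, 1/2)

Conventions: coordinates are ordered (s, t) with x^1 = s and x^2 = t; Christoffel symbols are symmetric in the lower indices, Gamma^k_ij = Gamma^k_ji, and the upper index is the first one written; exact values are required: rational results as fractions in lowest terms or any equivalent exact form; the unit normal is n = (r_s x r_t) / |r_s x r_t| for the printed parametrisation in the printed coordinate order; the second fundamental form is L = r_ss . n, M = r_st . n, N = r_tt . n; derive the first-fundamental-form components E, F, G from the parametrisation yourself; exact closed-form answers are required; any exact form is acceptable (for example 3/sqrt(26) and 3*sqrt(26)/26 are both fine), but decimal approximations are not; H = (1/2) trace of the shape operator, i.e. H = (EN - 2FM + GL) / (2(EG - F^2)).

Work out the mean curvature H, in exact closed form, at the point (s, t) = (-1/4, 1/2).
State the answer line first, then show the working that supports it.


Answer: H = 7656*sqrt(218)/843551

f = 71/16, f' = -7/4, f'' = 0, h' = 13/4, h'' = -2
E = 109/8, F = 0, G = 5041/256; answer radicand W^2 = 109/8
unnormalised second-form numerators: l = 7/2, m = 0, n = 923/64; L = l/sqrt(109/8), and similarly M = m/sqrt(W^2), N = n/sqrt(W^2)
H = (E*n - 2*F*m + G*l) / (2*(EG - F^2)*sqrt(W^2)); E*n - 2*F*m + G*l = 67947/256, EG - F^2 = 549469/2048, so H = (3828/7739)/sqrt(109/8)


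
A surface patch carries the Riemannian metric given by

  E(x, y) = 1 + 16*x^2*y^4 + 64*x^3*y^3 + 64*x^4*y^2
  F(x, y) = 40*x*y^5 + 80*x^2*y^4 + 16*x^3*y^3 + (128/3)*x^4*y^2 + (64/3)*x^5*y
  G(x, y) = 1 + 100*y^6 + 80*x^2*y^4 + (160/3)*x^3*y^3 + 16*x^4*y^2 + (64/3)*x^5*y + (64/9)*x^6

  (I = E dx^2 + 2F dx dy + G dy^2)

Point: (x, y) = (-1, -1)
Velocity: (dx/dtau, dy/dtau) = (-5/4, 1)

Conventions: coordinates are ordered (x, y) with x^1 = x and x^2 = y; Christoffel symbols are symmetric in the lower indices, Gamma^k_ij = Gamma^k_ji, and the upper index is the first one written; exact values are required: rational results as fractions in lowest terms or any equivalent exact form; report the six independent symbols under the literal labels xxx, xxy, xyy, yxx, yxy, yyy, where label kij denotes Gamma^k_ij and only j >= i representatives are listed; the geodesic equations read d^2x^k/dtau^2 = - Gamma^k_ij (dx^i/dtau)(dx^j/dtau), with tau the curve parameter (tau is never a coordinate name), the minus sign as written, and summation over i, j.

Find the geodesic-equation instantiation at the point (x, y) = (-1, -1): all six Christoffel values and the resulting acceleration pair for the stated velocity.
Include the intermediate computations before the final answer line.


E = 145, F = 200, G = 2509/9 at the point
E_x = -480, E_y = -384, F_x = -1576/3, F_y = -2024/3, G_x = -1600/3, G_y = -3400/3
EG - F^2 = 3805/9;  g^inv = (9/3805) * [[2509/9, -200], [-200, 145]]
first-kind symbols [ij,l] = (1/2)(d_i g_jl + d_j g_il - d_l g_ij): [xx,x] = E_x/2 = -240, [xx,y] = F_x - E_y/2 = -1000/3, [xy,x] = E_y/2 = -192, [xy,y] = G_x/2 = -800/3, [yy,x] = F_y - G_x/2 = -408, [yy,y] = G_y/2 = -1700/3
Gamma^x_ij = (G*[ij,x] - F*[ij,y])/(EG - F^2), Gamma^y_ij = (E*[ij,y] - F*[ij,x])/(EG - F^2)
Gamma_xxx = -432/761, Gamma_xxy = -1728/3805, Gamma_xyy = -3672/3805, Gamma_yxx = -600/761, Gamma_yxy = -480/761, Gamma_yyy = -1020/761
d^2x/dtau^2 = -(Gamma_xxx*(-5/4)^2 + 2*Gamma_xxy*(-5/4)*(1) + Gamma_xyy*(1)^2) = 2727/3805
d^2y/dtau^2 = -(Gamma_yxx*(-5/4)^2 + 2*Gamma_yxy*(-5/4)*(1) + Gamma_yyy*(1)^2) = 1515/1522

Answer: Gamma_xxx = -432/761, Gamma_xxy = -1728/3805, Gamma_xyy = -3672/3805, Gamma_yxx = -600/761, Gamma_yxy = -480/761, Gamma_yyy = -1020/761; accelerations (d^2x/dtau^2, d^2y/dtau^2) = (2727/3805, 1515/1522)


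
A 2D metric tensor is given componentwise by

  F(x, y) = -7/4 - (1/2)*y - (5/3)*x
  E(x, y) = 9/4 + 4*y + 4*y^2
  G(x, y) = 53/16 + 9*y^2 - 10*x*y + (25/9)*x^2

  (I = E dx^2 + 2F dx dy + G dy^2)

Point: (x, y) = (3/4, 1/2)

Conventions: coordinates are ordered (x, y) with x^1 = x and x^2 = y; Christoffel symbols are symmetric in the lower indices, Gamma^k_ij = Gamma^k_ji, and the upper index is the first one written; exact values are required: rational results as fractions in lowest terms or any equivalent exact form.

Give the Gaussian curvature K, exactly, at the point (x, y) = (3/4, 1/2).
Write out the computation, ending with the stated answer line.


E = 21/4, F = -13/4, G = 27/8, EG - F^2 = 229/32 at the point
E_x = 0, E_y = 8, F_x = -5/3, F_y = -1/2, G_x = -5/6, G_y = 3/2
E_yy = 8, F_xy = 0, G_xx = 50/9
K follows from Brioschi's formula, (det M1 - det M2)/(EG - F^2)^2.
M1 = [[-E_yy/2 + F_xy - G_xx/2, E_x/2, F_x - E_y/2], [F_y - G_x/2, E, F], [G_y/2, F, G]] = [[-61/9, 0, -17/3], [-1/12, 21/4, -13/4], [3/4, -13/4, 27/8]]; det M1 = -7985/288
M2 = [[0, E_y/2, G_x/2], [E_y/2, E, F], [G_x/2, F, G]] = [[0, 4, -5/12], [4, 21/4, -13/4], [-5/12, -13/4, 27/8]]; det M2 = -2821/64
det M1 - det M2 = 9419/576; K = 9419/576 / (229/32)^2 = 150704/471969

Answer: K = 150704/471969


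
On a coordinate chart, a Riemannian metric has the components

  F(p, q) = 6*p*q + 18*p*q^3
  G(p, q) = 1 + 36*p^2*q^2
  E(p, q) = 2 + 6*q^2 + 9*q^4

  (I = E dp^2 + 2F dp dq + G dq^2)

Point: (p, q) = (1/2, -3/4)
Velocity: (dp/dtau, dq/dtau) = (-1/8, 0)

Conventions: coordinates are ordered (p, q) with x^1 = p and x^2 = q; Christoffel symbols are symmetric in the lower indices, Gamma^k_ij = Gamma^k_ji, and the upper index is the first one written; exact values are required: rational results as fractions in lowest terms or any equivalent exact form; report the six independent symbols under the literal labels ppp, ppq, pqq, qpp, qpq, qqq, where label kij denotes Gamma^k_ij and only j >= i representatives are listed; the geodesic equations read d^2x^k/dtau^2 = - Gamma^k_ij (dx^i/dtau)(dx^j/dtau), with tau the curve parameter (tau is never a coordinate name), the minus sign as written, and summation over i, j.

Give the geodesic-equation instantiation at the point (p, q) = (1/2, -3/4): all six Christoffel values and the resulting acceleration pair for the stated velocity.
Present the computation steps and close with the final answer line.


E = 2105/256, F = -387/64, G = 97/16 at the point
E_p = 0, E_q = -387/16, F_p = -387/32, F_q = 291/16, G_p = 81/4, G_q = -27/2
EG - F^2 = 3401/256;  g^inv = (256/3401) * [[97/16, 387/64], [387/64, 2105/256]]
first-kind symbols [ij,l] = (1/2)(d_i g_jl + d_j g_il - d_l g_ij): [pp,p] = E_p/2 = 0, [pp,q] = F_p - E_q/2 = 0, [pq,p] = E_q/2 = -387/32, [pq,q] = G_p/2 = 81/8, [qq,p] = F_q - G_p/2 = 129/16, [qq,q] = G_q/2 = -27/4
Gamma^p_ij = (G*[ij,p] - F*[ij,q])/(EG - F^2), Gamma^q_ij = (E*[ij,q] - F*[ij,p])/(EG - F^2)
Gamma_ppp = 0, Gamma_ppq = -3096/3401, Gamma_pqq = 2064/3401, Gamma_qpp = 0, Gamma_qpq = 2592/3401, Gamma_qqq = -1728/3401
d^2p/dtau^2 = -(Gamma_ppp*(-1/8)^2 + 2*Gamma_ppq*(-1/8)*(0) + Gamma_pqq*(0)^2) = 0
d^2q/dtau^2 = -(Gamma_qpp*(-1/8)^2 + 2*Gamma_qpq*(-1/8)*(0) + Gamma_qqq*(0)^2) = 0

Answer: Gamma_ppp = 0, Gamma_ppq = -3096/3401, Gamma_pqq = 2064/3401, Gamma_qpp = 0, Gamma_qpq = 2592/3401, Gamma_qqq = -1728/3401; accelerations (d^2p/dtau^2, d^2q/dtau^2) = (0, 0)


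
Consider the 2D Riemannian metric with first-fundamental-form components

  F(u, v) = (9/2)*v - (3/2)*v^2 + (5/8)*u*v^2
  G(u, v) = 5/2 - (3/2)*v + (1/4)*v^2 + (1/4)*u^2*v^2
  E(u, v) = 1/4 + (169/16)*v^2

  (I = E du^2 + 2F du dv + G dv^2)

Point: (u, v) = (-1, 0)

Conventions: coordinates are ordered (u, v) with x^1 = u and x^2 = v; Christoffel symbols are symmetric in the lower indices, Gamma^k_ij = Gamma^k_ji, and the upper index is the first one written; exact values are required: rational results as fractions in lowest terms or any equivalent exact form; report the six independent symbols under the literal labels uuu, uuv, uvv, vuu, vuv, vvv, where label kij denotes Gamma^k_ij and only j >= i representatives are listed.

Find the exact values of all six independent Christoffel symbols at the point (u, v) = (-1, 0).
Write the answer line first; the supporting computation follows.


Answer: Gamma_uuu = 0, Gamma_uuv = 0, Gamma_uvv = 18, Gamma_vuu = 0, Gamma_vuv = 0, Gamma_vvv = -3/10

E = 1/4, F = 0, G = 5/2 at the point
E_u = 0, E_v = 0, F_u = 0, F_v = 9/2, G_u = 0, G_v = -3/2
EG - F^2 = 5/8;  g^inv = (8/5) * [[5/2, 0], [0, 1/4]]
first-kind symbols [ij,l] = (1/2)(d_i g_jl + d_j g_il - d_l g_ij): [uu,u] = E_u/2 = 0, [uu,v] = F_u - E_v/2 = 0, [uv,u] = E_v/2 = 0, [uv,v] = G_u/2 = 0, [vv,u] = F_v - G_u/2 = 9/2, [vv,v] = G_v/2 = -3/4
Gamma^u_ij = (G*[ij,u] - F*[ij,v])/(EG - F^2), Gamma^v_ij = (E*[ij,v] - F*[ij,u])/(EG - F^2)


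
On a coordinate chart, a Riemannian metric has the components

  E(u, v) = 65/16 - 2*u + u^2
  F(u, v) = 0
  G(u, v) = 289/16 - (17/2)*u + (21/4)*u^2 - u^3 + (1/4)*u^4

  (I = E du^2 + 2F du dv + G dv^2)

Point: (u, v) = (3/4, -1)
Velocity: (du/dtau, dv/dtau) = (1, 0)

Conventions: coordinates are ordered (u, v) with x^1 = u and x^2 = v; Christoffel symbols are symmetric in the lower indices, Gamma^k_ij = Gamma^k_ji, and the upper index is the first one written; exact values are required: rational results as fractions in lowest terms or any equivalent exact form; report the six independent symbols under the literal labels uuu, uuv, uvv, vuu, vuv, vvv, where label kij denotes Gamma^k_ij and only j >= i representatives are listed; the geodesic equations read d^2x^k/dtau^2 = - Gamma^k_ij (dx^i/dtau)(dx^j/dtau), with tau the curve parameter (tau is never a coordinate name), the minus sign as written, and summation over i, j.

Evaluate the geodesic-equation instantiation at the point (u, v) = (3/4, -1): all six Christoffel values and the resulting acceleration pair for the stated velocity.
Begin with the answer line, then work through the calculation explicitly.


Answer: Gamma_uuu = -2/25, Gamma_uuv = 0, Gamma_uvv = 121/400, Gamma_vuu = 0, Gamma_vuv = -8/121, Gamma_vvv = 0; accelerations (d^2u/dtau^2, d^2v/dtau^2) = (2/25, 0)

E = 25/8, F = 0, G = 14641/1024 at the point
E_u = -1/2, E_v = 0, F_u = 0, F_v = 0, G_u = -121/64, G_v = 0
EG - F^2 = 366025/8192;  g^inv = (8192/366025) * [[14641/1024, 0], [0, 25/8]]
first-kind symbols [ij,l] = (1/2)(d_i g_jl + d_j g_il - d_l g_ij): [uu,u] = E_u/2 = -1/4, [uu,v] = F_u - E_v/2 = 0, [uv,u] = E_v/2 = 0, [uv,v] = G_u/2 = -121/128, [vv,u] = F_v - G_u/2 = 121/128, [vv,v] = G_v/2 = 0
Gamma^u_ij = (G*[ij,u] - F*[ij,v])/(EG - F^2), Gamma^v_ij = (E*[ij,v] - F*[ij,u])/(EG - F^2)
Gamma_uuu = -2/25, Gamma_uuv = 0, Gamma_uvv = 121/400, Gamma_vuu = 0, Gamma_vuv = -8/121, Gamma_vvv = 0
d^2u/dtau^2 = -(Gamma_uuu*(1)^2 + 2*Gamma_uuv*(1)*(0) + Gamma_uvv*(0)^2) = 2/25
d^2v/dtau^2 = -(Gamma_vuu*(1)^2 + 2*Gamma_vuv*(1)*(0) + Gamma_vvv*(0)^2) = 0


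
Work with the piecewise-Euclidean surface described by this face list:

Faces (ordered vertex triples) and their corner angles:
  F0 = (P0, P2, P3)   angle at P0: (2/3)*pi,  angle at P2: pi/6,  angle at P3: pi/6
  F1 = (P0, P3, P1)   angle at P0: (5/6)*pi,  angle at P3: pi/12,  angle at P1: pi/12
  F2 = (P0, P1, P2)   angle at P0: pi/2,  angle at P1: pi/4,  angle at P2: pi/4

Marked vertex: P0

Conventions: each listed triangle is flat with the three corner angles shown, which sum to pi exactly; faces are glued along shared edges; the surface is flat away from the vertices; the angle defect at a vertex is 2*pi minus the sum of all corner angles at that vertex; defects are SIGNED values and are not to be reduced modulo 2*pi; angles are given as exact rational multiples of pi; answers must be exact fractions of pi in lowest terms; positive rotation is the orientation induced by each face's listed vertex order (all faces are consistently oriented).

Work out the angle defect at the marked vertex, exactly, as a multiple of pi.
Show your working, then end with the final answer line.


Sum of corner angles at P0: 2*pi
defect = 2*pi - 2*pi

Answer: defect(P0) = 0


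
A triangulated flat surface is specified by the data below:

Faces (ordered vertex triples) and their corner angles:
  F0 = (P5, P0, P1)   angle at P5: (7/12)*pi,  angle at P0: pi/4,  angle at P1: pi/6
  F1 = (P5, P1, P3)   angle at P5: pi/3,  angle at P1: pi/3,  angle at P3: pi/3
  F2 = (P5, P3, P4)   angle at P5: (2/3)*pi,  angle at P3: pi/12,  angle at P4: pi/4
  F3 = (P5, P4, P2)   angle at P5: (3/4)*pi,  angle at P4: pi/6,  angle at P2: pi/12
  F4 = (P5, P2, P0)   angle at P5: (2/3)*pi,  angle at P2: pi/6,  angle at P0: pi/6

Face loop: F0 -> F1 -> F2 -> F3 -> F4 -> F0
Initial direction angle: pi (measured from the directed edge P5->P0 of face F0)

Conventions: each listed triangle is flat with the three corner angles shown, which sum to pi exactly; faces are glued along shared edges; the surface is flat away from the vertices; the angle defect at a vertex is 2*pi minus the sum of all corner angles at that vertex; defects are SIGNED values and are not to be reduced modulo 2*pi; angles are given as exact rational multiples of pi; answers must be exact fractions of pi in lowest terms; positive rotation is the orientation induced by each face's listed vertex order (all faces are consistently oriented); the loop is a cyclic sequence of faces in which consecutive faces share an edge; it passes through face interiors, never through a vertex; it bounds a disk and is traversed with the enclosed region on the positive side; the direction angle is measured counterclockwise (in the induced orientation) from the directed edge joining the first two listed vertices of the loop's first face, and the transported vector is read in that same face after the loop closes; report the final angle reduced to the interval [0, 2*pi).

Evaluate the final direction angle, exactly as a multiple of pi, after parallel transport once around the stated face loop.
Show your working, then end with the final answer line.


enclosed vertex P5: corner angles sum to 3*pi, defect = 2*pi - 3*pi = -pi
adding the enclosed defects to the starting angle (mod 2*pi, induced orientation) gives the holonomy
final angle = pi - pi = 0 (mod 2*pi)

Answer: final direction angle = 0


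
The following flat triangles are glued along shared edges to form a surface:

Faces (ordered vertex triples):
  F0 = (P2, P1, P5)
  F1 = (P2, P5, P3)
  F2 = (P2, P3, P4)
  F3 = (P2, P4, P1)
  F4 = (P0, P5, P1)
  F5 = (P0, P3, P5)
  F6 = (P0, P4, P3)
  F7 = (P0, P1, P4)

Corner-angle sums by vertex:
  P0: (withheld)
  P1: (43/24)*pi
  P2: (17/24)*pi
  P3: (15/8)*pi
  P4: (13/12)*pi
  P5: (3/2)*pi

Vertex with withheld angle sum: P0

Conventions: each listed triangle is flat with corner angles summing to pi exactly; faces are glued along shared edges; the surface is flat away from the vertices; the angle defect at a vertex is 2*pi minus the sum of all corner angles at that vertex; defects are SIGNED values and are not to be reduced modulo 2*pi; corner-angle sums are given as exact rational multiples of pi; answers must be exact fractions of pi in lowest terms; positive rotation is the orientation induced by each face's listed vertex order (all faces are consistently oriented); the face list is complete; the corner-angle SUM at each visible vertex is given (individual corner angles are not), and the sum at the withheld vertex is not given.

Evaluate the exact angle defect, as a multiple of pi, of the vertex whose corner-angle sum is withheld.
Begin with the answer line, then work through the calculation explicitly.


Answer: defect(P0) = (23/24)*pi

V = 6, E = 12, F = 8; chi = V - E + F = 2
Gauss-Bonnet: total defect = 2*pi*chi = 4*pi; visible defects sum to (73/24)*pi


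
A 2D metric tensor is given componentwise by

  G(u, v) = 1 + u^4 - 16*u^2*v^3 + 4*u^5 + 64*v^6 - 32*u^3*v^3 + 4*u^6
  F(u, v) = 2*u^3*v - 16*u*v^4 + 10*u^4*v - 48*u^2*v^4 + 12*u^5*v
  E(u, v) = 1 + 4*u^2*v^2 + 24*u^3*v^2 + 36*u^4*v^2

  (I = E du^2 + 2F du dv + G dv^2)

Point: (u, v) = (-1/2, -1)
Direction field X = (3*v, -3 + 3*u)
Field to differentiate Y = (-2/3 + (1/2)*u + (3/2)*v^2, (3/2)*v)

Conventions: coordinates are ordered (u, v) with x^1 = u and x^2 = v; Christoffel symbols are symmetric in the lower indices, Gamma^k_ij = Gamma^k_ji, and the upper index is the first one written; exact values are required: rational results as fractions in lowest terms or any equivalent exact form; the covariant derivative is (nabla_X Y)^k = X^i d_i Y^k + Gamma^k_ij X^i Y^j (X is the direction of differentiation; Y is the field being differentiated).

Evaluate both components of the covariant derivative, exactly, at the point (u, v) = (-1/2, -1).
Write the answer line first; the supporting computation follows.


Answer: (nabla_X Y)^u = 27745/2088, (nabla_X Y)^v = -28559/1044

E = 5/4, F = -4, G = 65 at the point
E_u = -4, E_v = -1/2, F_u = 127/4, F_v = 16, G_u = 8, G_v = -384
EG - F^2 = 261/4;  g^inv = (4/261) * [[65, 4], [4, 5/4]]
first-kind symbols [ij,l] = (1/2)(d_i g_jl + d_j g_il - d_l g_ij): [uu,u] = E_u/2 = -2, [uu,v] = F_u - E_v/2 = 32, [uv,u] = E_v/2 = -1/4, [uv,v] = G_u/2 = 4, [vv,u] = F_v - G_u/2 = 12, [vv,v] = G_v/2 = -192
Gamma^u_ij = (G*[ij,u] - F*[ij,v])/(EG - F^2), Gamma^v_ij = (E*[ij,v] - F*[ij,u])/(EG - F^2)
Gamma_uuu = -8/261, Gamma_uuv = -1/261, Gamma_uvv = 16/87, Gamma_vuu = 128/261, Gamma_vuv = 16/261, Gamma_vvv = -256/87
X = (-3, -9/2), Y = (7/12, -3/2) at the point


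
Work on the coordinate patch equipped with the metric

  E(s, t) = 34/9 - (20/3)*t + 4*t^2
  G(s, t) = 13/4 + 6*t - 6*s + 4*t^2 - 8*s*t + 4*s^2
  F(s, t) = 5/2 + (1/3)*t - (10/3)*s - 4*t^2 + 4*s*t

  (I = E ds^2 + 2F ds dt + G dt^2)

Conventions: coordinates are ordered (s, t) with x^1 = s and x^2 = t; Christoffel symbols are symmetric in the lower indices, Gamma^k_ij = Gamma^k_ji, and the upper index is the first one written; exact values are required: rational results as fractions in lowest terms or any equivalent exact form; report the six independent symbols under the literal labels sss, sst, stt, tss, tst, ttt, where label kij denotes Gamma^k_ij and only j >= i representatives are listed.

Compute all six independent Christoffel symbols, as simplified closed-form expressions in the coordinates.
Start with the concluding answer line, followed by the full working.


Answer: Gamma_sss = 0, Gamma_sst = (144*t - 120)/(144*s^2 - 288*s*t - 216*s + 288*t^2 - 24*t + 217), Gamma_stt = (120 - 144*t)/(144*s^2 - 288*s*t - 216*s + 288*t^2 - 24*t + 217), Gamma_tss = 0, Gamma_tst = (144*s - 144*t - 108)/(144*s^2 - 288*s*t - 216*s + 288*t^2 - 24*t + 217), Gamma_ttt = (-144*s + 144*t + 108)/(144*s^2 - 288*s*t - 216*s + 288*t^2 - 24*t + 217)

E = 34/9 - (20/3)*t + 4*t^2; F = 5/2 + (1/3)*t - (10/3)*s - 4*t^2 + 4*s*t; G = 13/4 + 6*t - 6*s + 4*t^2 - 8*s*t + 4*s^2
Gamma^k_ij = (1/2) g^{kl} (d_i g_jl + d_j g_il - d_l g_ij), with g^inv = (1/(EG-F^2)) [[G, -F], [-F, E]]
first partials: E_s = 0, E_t = -20/3 + 8*t, F_s = -10/3 + 4*t, F_t = 1/3 - 8*t + 4*s, G_s = -6 - 8*t + 8*s, G_t = 6 + 8*t - 8*s
D = EG - F^2 = 217/36 - (2/3)*t - 6*s + 8*t^2 - 8*s*t + 4*s^2
expanded: Gamma^s_ss = (G E_s - 2F F_s + F E_t)/(2D), Gamma^s_st = (G E_t - F G_s)/(2D), Gamma^s_tt = (2G F_t - G G_s - F G_t)/(2D), Gamma^t_ss = (2E F_s - E E_t - F E_s)/(2D), Gamma^t_st = (E G_s - F E_t)/(2D), Gamma^t_tt = (E G_t - 2F F_t + F G_s)/(2D); substitute and cancel common factors


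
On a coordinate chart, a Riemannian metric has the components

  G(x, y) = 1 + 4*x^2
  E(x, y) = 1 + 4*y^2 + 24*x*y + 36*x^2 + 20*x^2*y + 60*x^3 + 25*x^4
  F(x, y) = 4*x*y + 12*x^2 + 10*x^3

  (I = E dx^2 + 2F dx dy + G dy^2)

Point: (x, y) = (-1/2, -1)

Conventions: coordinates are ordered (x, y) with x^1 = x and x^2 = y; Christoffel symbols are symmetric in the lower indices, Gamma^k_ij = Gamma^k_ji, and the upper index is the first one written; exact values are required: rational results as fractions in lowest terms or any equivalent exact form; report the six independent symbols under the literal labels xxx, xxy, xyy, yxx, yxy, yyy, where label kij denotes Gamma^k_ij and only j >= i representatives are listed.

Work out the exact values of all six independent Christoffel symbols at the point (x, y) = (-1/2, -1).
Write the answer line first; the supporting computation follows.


Answer: Gamma_xxx = -60/257, Gamma_xxy = -120/257, Gamma_xyy = 0, Gamma_yxx = -16/257, Gamma_yxy = -32/257, Gamma_yyy = 0

E = 241/16, F = 15/4, G = 2 at the point
E_x = -15/2, E_y = -15, F_x = -17/2, F_y = -2, G_x = -4, G_y = 0
EG - F^2 = 257/16;  g^inv = (16/257) * [[2, -15/4], [-15/4, 241/16]]
first-kind symbols [ij,l] = (1/2)(d_i g_jl + d_j g_il - d_l g_ij): [xx,x] = E_x/2 = -15/4, [xx,y] = F_x - E_y/2 = -1, [xy,x] = E_y/2 = -15/2, [xy,y] = G_x/2 = -2, [yy,x] = F_y - G_x/2 = 0, [yy,y] = G_y/2 = 0
Gamma^x_ij = (G*[ij,x] - F*[ij,y])/(EG - F^2), Gamma^y_ij = (E*[ij,y] - F*[ij,x])/(EG - F^2)


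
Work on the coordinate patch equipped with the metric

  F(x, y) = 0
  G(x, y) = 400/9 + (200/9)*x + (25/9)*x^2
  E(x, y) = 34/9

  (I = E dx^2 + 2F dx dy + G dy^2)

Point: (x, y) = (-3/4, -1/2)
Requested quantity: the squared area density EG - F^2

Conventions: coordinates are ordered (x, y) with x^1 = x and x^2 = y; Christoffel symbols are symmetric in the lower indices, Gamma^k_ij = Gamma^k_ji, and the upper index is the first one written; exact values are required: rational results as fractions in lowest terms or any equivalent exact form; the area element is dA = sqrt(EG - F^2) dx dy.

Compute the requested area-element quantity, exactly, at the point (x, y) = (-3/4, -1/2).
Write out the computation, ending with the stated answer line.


E = 34/9, F = 0, G = 4225/144; EG - F^2 = 71825/648

Answer: EG - F^2 = 71825/648


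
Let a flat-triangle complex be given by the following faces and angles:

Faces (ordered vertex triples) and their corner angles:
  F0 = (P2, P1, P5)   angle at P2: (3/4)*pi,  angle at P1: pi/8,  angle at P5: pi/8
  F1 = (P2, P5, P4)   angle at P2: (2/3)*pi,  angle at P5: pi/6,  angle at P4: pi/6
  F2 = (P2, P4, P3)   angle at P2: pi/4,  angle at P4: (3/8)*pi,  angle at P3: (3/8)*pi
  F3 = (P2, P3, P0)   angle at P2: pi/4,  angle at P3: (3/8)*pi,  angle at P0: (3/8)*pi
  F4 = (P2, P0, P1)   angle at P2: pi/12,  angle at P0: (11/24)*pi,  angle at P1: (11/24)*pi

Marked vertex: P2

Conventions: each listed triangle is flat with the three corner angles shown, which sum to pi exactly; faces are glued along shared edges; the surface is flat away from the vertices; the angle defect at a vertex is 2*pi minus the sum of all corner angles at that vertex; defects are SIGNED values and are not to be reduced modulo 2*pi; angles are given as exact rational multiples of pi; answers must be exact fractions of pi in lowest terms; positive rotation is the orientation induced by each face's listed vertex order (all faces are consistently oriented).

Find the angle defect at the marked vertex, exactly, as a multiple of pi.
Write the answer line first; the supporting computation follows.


Answer: defect(P2) = 0

Sum of corner angles at P2: 2*pi
defect = 2*pi - 2*pi


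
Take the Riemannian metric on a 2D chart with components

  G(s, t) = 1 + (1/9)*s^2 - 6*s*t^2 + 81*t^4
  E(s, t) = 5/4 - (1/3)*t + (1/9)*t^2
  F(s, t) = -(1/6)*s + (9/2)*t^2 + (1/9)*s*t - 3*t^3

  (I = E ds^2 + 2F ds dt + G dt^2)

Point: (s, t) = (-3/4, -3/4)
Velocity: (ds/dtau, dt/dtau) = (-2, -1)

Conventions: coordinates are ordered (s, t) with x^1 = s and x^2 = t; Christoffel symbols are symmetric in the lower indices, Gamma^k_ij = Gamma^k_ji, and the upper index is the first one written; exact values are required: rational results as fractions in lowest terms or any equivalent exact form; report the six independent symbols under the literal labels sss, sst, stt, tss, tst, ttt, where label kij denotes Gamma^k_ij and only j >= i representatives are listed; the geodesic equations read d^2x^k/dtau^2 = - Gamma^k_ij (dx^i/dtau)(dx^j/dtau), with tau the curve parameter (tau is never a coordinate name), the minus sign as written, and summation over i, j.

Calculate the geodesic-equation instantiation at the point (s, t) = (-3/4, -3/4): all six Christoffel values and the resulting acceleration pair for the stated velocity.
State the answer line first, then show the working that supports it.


Answer: Gamma_sss = 0, Gamma_sst = -64/7625, Gamma_stt = -2592/7625, Gamma_tss = 0, Gamma_tst = -272/4575, Gamma_ttt = -3672/1525; accelerations (d^2s/dtau^2, d^2t/dtau^2) = (2848/7625, 12104/4575)

E = 25/16, F = 255/64, G = 7481/256 at the point
E_s = 0, E_t = -1/2, F_s = -1/4, F_t = -571/48, G_s = -85/24, G_t = -2295/16
EG - F^2 = 7625/256;  g^inv = (256/7625) * [[7481/256, -255/64], [-255/64, 25/16]]
first-kind symbols [ij,l] = (1/2)(d_i g_jl + d_j g_il - d_l g_ij): [ss,s] = E_s/2 = 0, [ss,t] = F_s - E_t/2 = 0, [st,s] = E_t/2 = -1/4, [st,t] = G_s/2 = -85/48, [tt,s] = F_t - G_s/2 = -81/8, [tt,t] = G_t/2 = -2295/32
Gamma^s_ij = (G*[ij,s] - F*[ij,t])/(EG - F^2), Gamma^t_ij = (E*[ij,t] - F*[ij,s])/(EG - F^2)
Gamma_sss = 0, Gamma_sst = -64/7625, Gamma_stt = -2592/7625, Gamma_tss = 0, Gamma_tst = -272/4575, Gamma_ttt = -3672/1525
d^2s/dtau^2 = -(Gamma_sss*(-2)^2 + 2*Gamma_sst*(-2)*(-1) + Gamma_stt*(-1)^2) = 2848/7625
d^2t/dtau^2 = -(Gamma_tss*(-2)^2 + 2*Gamma_tst*(-2)*(-1) + Gamma_ttt*(-1)^2) = 12104/4575


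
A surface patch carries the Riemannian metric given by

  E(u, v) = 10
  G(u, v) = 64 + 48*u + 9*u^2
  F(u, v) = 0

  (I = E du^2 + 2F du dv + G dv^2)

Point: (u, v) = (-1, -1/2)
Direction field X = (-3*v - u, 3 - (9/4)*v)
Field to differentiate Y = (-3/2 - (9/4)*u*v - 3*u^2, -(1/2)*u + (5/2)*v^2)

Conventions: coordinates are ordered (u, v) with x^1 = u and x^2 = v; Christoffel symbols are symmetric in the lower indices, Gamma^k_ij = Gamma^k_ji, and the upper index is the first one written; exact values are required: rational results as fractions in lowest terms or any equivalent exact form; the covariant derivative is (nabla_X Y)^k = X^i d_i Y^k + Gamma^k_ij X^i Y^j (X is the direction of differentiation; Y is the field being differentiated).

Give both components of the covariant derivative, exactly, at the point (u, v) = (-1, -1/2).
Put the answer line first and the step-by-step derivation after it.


Answer: (nabla_X Y)^u = 2577/128, (nabla_X Y)^v = -1523/64

E = 10, F = 0, G = 25 at the point
E_u = 0, E_v = 0, F_u = 0, F_v = 0, G_u = 30, G_v = 0
EG - F^2 = 250;  g^inv = (1/250) * [[25, 0], [0, 10]]
first-kind symbols [ij,l] = (1/2)(d_i g_jl + d_j g_il - d_l g_ij): [uu,u] = E_u/2 = 0, [uu,v] = F_u - E_v/2 = 0, [uv,u] = E_v/2 = 0, [uv,v] = G_u/2 = 15, [vv,u] = F_v - G_u/2 = -15, [vv,v] = G_v/2 = 0
Gamma^u_ij = (G*[ij,u] - F*[ij,v])/(EG - F^2), Gamma^v_ij = (E*[ij,v] - F*[ij,u])/(EG - F^2)
Gamma_uuu = 0, Gamma_uuv = 0, Gamma_uvv = -3/2, Gamma_vuu = 0, Gamma_vuv = 3/5, Gamma_vvv = 0
X = (5/2, 33/8), Y = (-45/8, 9/8) at the point


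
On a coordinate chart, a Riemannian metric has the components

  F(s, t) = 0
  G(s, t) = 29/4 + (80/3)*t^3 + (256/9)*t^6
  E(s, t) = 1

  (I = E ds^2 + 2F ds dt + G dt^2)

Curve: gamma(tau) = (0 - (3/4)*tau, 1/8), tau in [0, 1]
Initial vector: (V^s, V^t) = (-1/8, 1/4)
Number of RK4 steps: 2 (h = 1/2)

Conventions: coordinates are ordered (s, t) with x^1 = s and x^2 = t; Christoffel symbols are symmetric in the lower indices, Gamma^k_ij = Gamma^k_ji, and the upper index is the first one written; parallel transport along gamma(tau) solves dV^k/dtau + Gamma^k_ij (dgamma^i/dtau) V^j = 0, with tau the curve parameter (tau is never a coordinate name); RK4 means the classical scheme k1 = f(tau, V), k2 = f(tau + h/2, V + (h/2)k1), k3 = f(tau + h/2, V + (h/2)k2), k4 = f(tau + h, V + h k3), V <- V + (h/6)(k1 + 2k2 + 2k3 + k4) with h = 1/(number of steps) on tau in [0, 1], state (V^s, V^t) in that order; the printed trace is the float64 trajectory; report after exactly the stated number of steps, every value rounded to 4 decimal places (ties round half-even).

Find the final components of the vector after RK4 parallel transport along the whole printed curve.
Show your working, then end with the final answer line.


gamma'(tau) = (-3/4, 0); f(tau, V)^k = -Gamma^k_ij(gamma(tau)) gamma'^i(tau) V^j; h = 1/2; intermediate values shown to 6 dp
curve data and Christoffel symbols at the stage parameters:
  tau = 0.000000: gamma = (0.000000, 0.125000), gamma' = (-0.750000, 0.000000); Gamma_sss = 0.000000, Gamma_sst = 0.000000, Gamma_stt = 0.000000, Gamma_tss = 0.000000, Gamma_tst = 0.000000, Gamma_ttt = 0.085947
  tau = 0.250000: gamma = (-0.187500, 0.125000), gamma' = (-0.750000, 0.000000); Gamma_sss = 0.000000, Gamma_sst = 0.000000, Gamma_stt = 0.000000, Gamma_tss = 0.000000, Gamma_tst = 0.000000, Gamma_ttt = 0.085947
  tau = 0.500000: gamma = (-0.375000, 0.125000), gamma' = (-0.750000, 0.000000); Gamma_sss = 0.000000, Gamma_sst = 0.000000, Gamma_stt = 0.000000, Gamma_tss = 0.000000, Gamma_tst = 0.000000, Gamma_ttt = 0.085947
  tau = 0.750000: gamma = (-0.562500, 0.125000), gamma' = (-0.750000, 0.000000); Gamma_sss = 0.000000, Gamma_sst = 0.000000, Gamma_stt = 0.000000, Gamma_tss = 0.000000, Gamma_tst = 0.000000, Gamma_ttt = 0.085947
  tau = 1.000000: gamma = (-0.750000, 0.125000), gamma' = (-0.750000, 0.000000); Gamma_sss = 0.000000, Gamma_sst = 0.000000, Gamma_stt = 0.000000, Gamma_tss = 0.000000, Gamma_tst = 0.000000, Gamma_ttt = 0.085947
step 0: V^s = -0.1250, V^t = 0.2500
step 1: k1 = (0.000000, 0.000000), k2 = (0.000000, 0.000000), k3 = (0.000000, 0.000000), k4 = (0.000000, 0.000000); V <- V + (h/6)(k1 + 2k2 + 2k3 + k4): V^s = -0.1250, V^t = 0.2500
step 2: k1 = (0.000000, 0.000000), k2 = (0.000000, 0.000000), k3 = (0.000000, 0.000000), k4 = (0.000000, 0.000000); V <- V + (h/6)(k1 + 2k2 + 2k3 + k4): V^s = -0.1250, V^t = 0.2500

Answer: V^s = -0.1250, V^t = 0.2500


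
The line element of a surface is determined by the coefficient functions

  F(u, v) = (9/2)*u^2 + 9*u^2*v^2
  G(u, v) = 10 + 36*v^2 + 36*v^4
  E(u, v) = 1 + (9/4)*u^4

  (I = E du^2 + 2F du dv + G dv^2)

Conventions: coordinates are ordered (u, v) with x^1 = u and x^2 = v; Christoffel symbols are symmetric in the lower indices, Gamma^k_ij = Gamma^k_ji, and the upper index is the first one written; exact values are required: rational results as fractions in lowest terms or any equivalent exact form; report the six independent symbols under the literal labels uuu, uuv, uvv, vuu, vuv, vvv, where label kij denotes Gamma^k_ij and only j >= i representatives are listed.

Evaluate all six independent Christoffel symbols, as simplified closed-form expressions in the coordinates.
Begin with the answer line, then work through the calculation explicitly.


Answer: Gamma_uuu = 18*u^3/(9*u^4 + 144*v^4 + 144*v^2 + 40), Gamma_uuv = 0, Gamma_uvv = 72*u^2*v/(9*u^4 + 144*v^4 + 144*v^2 + 40), Gamma_vuu = (72*u*v^2 + 36*u)/(9*u^4 + 144*v^4 + 144*v^2 + 40), Gamma_vuv = 0, Gamma_vvv = (288*v^3 + 144*v)/(9*u^4 + 144*v^4 + 144*v^2 + 40)

E = 1 + (9/4)*u^4; F = (9/2)*u^2 + 9*u^2*v^2; G = 10 + 36*v^2 + 36*v^4
Gamma^k_ij = (1/2) g^{kl} (d_i g_jl + d_j g_il - d_l g_ij), with g^inv = (1/(EG-F^2)) [[G, -F], [-F, E]]
first partials: E_u = 9*u^3, E_v = 0, F_u = 9*u + 18*u*v^2, F_v = 18*u^2*v, G_u = 0, G_v = 72*v + 144*v^3
D = EG - F^2 = 10 + 36*v^2 + 36*v^4 + (9/4)*u^4
expanded: Gamma^u_uu = (G E_u - 2F F_u + F E_v)/(2D), Gamma^u_uv = (G E_v - F G_u)/(2D), Gamma^u_vv = (2G F_v - G G_u - F G_v)/(2D), Gamma^v_uu = (2E F_u - E E_v - F E_u)/(2D), Gamma^v_uv = (E G_u - F E_v)/(2D), Gamma^v_vv = (E G_v - 2F F_v + F G_u)/(2D); substitute and cancel common factors


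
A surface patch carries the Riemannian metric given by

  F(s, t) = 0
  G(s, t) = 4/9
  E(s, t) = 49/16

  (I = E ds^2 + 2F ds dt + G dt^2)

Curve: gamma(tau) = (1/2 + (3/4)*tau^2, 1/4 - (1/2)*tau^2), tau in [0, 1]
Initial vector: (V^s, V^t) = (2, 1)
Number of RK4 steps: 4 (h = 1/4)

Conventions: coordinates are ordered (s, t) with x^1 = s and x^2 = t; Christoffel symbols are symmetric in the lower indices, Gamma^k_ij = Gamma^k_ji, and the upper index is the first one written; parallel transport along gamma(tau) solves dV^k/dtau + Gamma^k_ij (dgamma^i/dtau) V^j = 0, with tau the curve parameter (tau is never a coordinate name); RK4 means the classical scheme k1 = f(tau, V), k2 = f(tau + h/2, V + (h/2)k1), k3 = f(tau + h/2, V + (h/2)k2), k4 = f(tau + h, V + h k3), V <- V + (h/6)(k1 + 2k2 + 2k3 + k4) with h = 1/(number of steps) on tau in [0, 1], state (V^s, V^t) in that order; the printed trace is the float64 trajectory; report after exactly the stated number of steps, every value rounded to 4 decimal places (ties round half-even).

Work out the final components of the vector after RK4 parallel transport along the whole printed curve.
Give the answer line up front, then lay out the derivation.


Answer: V^s = 2.0000, V^t = 1.0000

gamma'(tau) = ((3/2)*tau, -tau); f(tau, V)^k = -Gamma^k_ij(gamma(tau)) gamma'^i(tau) V^j; h = 1/4; intermediate values shown to 6 dp
curve data and Christoffel symbols at the stage parameters:
  tau = 0.000000: gamma = (0.500000, 0.250000), gamma' = (0.000000, 0.000000); Gamma_sss = 0.000000, Gamma_sst = 0.000000, Gamma_stt = 0.000000, Gamma_tss = 0.000000, Gamma_tst = 0.000000, Gamma_ttt = 0.000000
  tau = 0.125000: gamma = (0.511719, 0.242188), gamma' = (0.187500, -0.125000); Gamma_sss = 0.000000, Gamma_sst = 0.000000, Gamma_stt = 0.000000, Gamma_tss = 0.000000, Gamma_tst = 0.000000, Gamma_ttt = 0.000000
  tau = 0.250000: gamma = (0.546875, 0.218750), gamma' = (0.375000, -0.250000); Gamma_sss = 0.000000, Gamma_sst = 0.000000, Gamma_stt = 0.000000, Gamma_tss = 0.000000, Gamma_tst = 0.000000, Gamma_ttt = 0.000000
  tau = 0.375000: gamma = (0.605469, 0.179688), gamma' = (0.562500, -0.375000); Gamma_sss = 0.000000, Gamma_sst = 0.000000, Gamma_stt = 0.000000, Gamma_tss = 0.000000, Gamma_tst = 0.000000, Gamma_ttt = 0.000000
  tau = 0.500000: gamma = (0.687500, 0.125000), gamma' = (0.750000, -0.500000); Gamma_sss = 0.000000, Gamma_sst = 0.000000, Gamma_stt = 0.000000, Gamma_tss = 0.000000, Gamma_tst = 0.000000, Gamma_ttt = 0.000000
  tau = 0.625000: gamma = (0.792969, 0.054688), gamma' = (0.937500, -0.625000); Gamma_sss = 0.000000, Gamma_sst = 0.000000, Gamma_stt = 0.000000, Gamma_tss = 0.000000, Gamma_tst = 0.000000, Gamma_ttt = 0.000000
  tau = 0.750000: gamma = (0.921875, -0.031250), gamma' = (1.125000, -0.750000); Gamma_sss = 0.000000, Gamma_sst = 0.000000, Gamma_stt = 0.000000, Gamma_tss = 0.000000, Gamma_tst = 0.000000, Gamma_ttt = 0.000000
  tau = 0.875000: gamma = (1.074219, -0.132812), gamma' = (1.312500, -0.875000); Gamma_sss = 0.000000, Gamma_sst = 0.000000, Gamma_stt = 0.000000, Gamma_tss = 0.000000, Gamma_tst = 0.000000, Gamma_ttt = 0.000000
  tau = 1.000000: gamma = (1.250000, -0.250000), gamma' = (1.500000, -1.000000); Gamma_sss = 0.000000, Gamma_sst = 0.000000, Gamma_stt = 0.000000, Gamma_tss = 0.000000, Gamma_tst = 0.000000, Gamma_ttt = 0.000000
step 0: V^s = 2.0000, V^t = 1.0000
step 1: k1 = (0.000000, 0.000000), k2 = (0.000000, 0.000000), k3 = (0.000000, 0.000000), k4 = (0.000000, 0.000000); V <- V + (h/6)(k1 + 2k2 + 2k3 + k4): V^s = 2.0000, V^t = 1.0000
step 2: k1 = (0.000000, 0.000000), k2 = (0.000000, 0.000000), k3 = (0.000000, 0.000000), k4 = (0.000000, 0.000000); V <- V + (h/6)(k1 + 2k2 + 2k3 + k4): V^s = 2.0000, V^t = 1.0000
step 3: k1 = (0.000000, 0.000000), k2 = (0.000000, 0.000000), k3 = (0.000000, 0.000000), k4 = (0.000000, 0.000000); V <- V + (h/6)(k1 + 2k2 + 2k3 + k4): V^s = 2.0000, V^t = 1.0000
step 4: k1 = (0.000000, 0.000000), k2 = (0.000000, 0.000000), k3 = (0.000000, 0.000000), k4 = (0.000000, 0.000000); V <- V + (h/6)(k1 + 2k2 + 2k3 + k4): V^s = 2.0000, V^t = 1.0000


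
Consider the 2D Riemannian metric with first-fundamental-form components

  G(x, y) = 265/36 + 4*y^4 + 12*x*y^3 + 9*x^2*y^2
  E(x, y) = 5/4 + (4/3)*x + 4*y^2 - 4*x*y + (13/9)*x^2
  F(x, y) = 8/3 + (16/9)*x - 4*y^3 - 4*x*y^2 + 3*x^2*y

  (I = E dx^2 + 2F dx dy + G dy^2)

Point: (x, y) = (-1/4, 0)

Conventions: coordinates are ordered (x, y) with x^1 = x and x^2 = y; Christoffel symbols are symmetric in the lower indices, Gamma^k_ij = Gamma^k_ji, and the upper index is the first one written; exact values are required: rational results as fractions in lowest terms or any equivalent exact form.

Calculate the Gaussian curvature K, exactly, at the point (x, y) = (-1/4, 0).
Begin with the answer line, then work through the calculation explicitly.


Answer: K = -85936/45125

E = 145/144, F = 20/9, G = 265/36, EG - F^2 = 475/192 at the point
E_x = 11/18, E_y = 1, F_x = 16/9, F_y = 3/16, G_x = 0, G_y = 0
E_yy = 8, F_xy = -3/2, G_xx = 0
Using the Brioschi determinant formula for K from the metric derivatives:
M1 = [[-E_yy/2 + F_xy - G_xx/2, E_x/2, F_x - E_y/2], [F_y - G_x/2, E, F], [G_y/2, F, G]] = [[-11/2, 11/36, 23/18], [3/16, 145/144, 20/9], [0, 20/9, 265/36]]; det M1 = -3455/256
M2 = [[0, E_y/2, G_x/2], [E_y/2, E, F], [G_x/2, F, G]] = [[0, 1/2, 0], [1/2, 145/144, 20/9], [0, 20/9, 265/36]]; det M2 = -265/144
det M1 - det M2 = -26855/2304; K = -26855/2304 / (475/192)^2 = -85936/45125
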